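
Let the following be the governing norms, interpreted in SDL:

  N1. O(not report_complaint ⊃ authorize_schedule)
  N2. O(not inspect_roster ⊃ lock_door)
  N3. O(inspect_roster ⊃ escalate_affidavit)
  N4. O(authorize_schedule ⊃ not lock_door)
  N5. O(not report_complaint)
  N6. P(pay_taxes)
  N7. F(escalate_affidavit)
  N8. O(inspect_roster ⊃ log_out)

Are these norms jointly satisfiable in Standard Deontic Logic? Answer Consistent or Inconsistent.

Inconsistent

Premise 7, F(escalate_affidavit), is equivalent to O(not escalate_affidavit).
Premise 3, O(inspect_roster ⊃ escalate_affidavit), contraposes to O(not escalate_affidavit ⊃ not inspect_roster); with O(not escalate_affidavit) we get O(not inspect_roster).
From O(not inspect_roster) and premise 2, O(not inspect_roster ⊃ lock_door), we obtain O(lock_door).
Premise 4, O(authorize_schedule ⊃ not lock_door), contraposes to O(lock_door ⊃ not authorize_schedule); with O(lock_door) we get O(not authorize_schedule).
Premise 1 is O(not report_complaint ⊃ authorize_schedule); contrapositively O(not authorize_schedule ⊃ report_complaint). Since O(not authorize_schedule) holds, K gives O(report_complaint).
But premise 5 directly asserts O(not report_complaint).
We now have both O(report_complaint) and O(not report_complaint) — report_complaint is simultaneously obligatory and forbidden, violating the D-axiom.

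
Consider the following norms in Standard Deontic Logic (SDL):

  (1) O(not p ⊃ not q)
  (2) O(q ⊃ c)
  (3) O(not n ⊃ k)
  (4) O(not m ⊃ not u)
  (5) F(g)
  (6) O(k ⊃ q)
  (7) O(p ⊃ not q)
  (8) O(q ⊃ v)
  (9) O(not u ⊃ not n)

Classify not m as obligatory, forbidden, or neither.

Forbidden

Premises 7 and 1 are O(p ⊃ not q) and O(not p ⊃ not q); every ideal world satisfies p or not p, so in either case not q holds — hence O(not q).
Premise 6 is O(k ⊃ q); contrapositively O(not q ⊃ not k). Since O(not q) holds, K gives O(not k).
Premise 3 is O(not n ⊃ k); contrapositively O(not k ⊃ n). Since O(not k) holds, K gives O(n).
The contrapositive of premise 9 (O(not u ⊃ not n)) is O(n ⊃ u), and O(n) is already established, so O(u).
The contrapositive of premise 4 (O(not m ⊃ not u)) is O(u ⊃ m), and O(u) is already established, so O(m).
Premises 2, 5, 8 do not contribute to this derivation.
Thus O(m), which is F(not m): not m is forbidden.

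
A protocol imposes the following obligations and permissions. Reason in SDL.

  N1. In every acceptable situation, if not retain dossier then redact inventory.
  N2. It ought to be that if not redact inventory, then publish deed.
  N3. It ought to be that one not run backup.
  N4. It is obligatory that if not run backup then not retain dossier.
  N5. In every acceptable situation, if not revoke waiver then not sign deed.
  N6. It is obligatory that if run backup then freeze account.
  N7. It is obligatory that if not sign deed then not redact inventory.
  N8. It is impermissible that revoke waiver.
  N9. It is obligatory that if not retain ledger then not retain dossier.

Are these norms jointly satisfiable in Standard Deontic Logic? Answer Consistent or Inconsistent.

Inconsistent

Premise 3 gives O(¬run_backup).
From O(¬run_backup) and premise 4, O(¬run_backup → ¬retain_dossier), we obtain O(¬retain_dossier).
With premise 1, O(¬retain_dossier → redact_inventory), the K-axiom yields O(redact_inventory).
Premise 7, O(¬sign_deed → ¬redact_inventory), contraposes to O(redact_inventory → sign_deed); with O(redact_inventory) we get O(sign_deed).
Premise 5, O(¬revoke_waiver → ¬sign_deed), contraposes to O(sign_deed → revoke_waiver); with O(sign_deed) we get O(revoke_waiver).
But premise 8, F(revoke_waiver), means O(¬revoke_waiver).
We now have both O(revoke_waiver) and O(¬revoke_waiver) — revoke_waiver is simultaneously obligatory and forbidden, violating the D-axiom.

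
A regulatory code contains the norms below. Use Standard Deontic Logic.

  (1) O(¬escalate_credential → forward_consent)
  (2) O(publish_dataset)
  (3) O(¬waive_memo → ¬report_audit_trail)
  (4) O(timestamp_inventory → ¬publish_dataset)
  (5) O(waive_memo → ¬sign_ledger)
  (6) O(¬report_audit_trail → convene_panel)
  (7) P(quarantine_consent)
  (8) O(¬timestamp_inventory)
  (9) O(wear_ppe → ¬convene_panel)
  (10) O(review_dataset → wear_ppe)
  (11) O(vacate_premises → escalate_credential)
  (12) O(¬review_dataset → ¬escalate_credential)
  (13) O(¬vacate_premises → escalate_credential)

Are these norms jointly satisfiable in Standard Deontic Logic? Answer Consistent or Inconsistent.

Premise 4 is O(timestamp_inventory → ¬publish_dataset), but O(timestamp_inventory) is not derivable from the premises, so it does not yield O(¬publish_dataset).
So O(¬publish_dataset) is not derivable, and the apparent clash with O(publish_dataset) does not arise.
A world satisfying every obligation exists (e.g. convene_panel=false, escalate_credential=true, forward_consent=false, publish_dataset=true, quarantine_consent=false, report_audit_trail=true, review_dataset=true, sign_ledger=false, timestamp_inventory=false, vacate_premises=false, waive_memo=true, wear_ppe=true); no atom is both obligatory and forbidden, so the set is consistent.

Consistent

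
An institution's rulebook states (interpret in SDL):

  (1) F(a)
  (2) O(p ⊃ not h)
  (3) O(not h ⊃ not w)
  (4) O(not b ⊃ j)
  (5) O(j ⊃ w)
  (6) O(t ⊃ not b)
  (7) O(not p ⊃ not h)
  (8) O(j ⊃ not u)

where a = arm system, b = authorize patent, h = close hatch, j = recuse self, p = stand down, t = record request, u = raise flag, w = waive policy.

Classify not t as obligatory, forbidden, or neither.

Premises 7 and 2 cover both cases: O(not p ⊃ not h) and O(p ⊃ not h). Since not p ∨ p is a tautology, O(not h) follows.
From O(not h) and premise 3, O(not h ⊃ not w), we obtain O(not w).
Premise 5 is O(j ⊃ w); contrapositively O(not w ⊃ not j). Since O(not w) holds, K gives O(not j).
Premise 4, O(not b ⊃ j), contraposes to O(not j ⊃ b); with O(not j) we get O(b).
Premise 6, O(t ⊃ not b), contraposes to O(b ⊃ not t); with O(b) we get O(not t).
Premises 1, 8 do not contribute to this derivation.
Hence not t is obligatory.

Obligatory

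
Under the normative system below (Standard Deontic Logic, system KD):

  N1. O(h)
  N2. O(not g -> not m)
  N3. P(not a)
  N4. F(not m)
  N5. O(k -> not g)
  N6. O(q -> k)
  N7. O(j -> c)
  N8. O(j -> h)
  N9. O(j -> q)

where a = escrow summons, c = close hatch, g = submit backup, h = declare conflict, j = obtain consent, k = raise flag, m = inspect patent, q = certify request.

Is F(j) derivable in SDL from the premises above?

Premise 4, F(not m), is equivalent to O(m).
The contrapositive of premise 2 (O(not g -> not m)) is O(m -> g), and O(m) is already established, so O(g).
The contrapositive of premise 5 (O(k -> not g)) is O(g -> not k), and O(g) is already established, so O(not k).
Premise 6 is O(q -> k); contrapositively O(not k -> not q). Since O(not k) holds, K gives O(not q).
Premise 9, O(j -> q), contraposes to O(not q -> not j); with O(not q) we get O(not j).
Premises 1, 3, 7, 8 do not contribute to this derivation.
So O(not j) holds, i.e. F(j). The claim follows.

Yes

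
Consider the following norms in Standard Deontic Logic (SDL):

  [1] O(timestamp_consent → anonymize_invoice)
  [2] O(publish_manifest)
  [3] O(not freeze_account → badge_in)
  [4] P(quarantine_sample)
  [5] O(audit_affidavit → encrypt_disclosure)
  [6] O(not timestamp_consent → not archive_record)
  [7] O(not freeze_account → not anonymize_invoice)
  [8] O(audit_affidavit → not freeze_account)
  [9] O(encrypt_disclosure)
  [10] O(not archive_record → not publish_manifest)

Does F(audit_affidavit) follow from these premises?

Yes

Premise 2 gives O(publish_manifest).
The contrapositive of premise 10 (O(not archive_record → not publish_manifest)) is O(publish_manifest → archive_record), and O(publish_manifest) is already established, so O(archive_record).
Premise 6, O(not timestamp_consent → not archive_record), contraposes to O(archive_record → timestamp_consent); with O(archive_record) we get O(timestamp_consent).
From O(timestamp_consent) and premise 1, O(timestamp_consent → anonymize_invoice), we obtain O(anonymize_invoice).
Premise 7, O(not freeze_account → not anonymize_invoice), contraposes to O(anonymize_invoice → freeze_account); with O(anonymize_invoice) we get O(freeze_account).
Premise 8 is O(audit_affidavit → not freeze_account); contrapositively O(freeze_account → not audit_affidavit). Since O(freeze_account) holds, K gives O(not audit_affidavit).
Premises 3, 4, 5, 9 do not contribute to this derivation.
So O(not audit_affidavit) holds, i.e. F(audit_affidavit). The claim follows.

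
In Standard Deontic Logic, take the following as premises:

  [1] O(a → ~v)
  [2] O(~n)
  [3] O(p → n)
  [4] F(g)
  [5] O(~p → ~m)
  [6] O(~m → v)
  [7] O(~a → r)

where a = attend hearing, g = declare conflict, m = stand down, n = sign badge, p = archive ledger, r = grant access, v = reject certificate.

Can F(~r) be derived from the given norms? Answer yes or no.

Yes

From premise 2 we have O(~n).
Premise 3 is O(p → n); contrapositively O(~n → ~p). Since O(~n) holds, K gives O(~p).
Applying K to premise 5 (O(~p → ~m)) and O(~p) yields O(~m).
With premise 6, O(~m → v), the K-axiom yields O(v).
Premise 1 is O(a → ~v); contrapositively O(v → ~a). Since O(v) holds, K gives O(~a).
Applying K to premise 7 (O(~a → r)) and O(~a) yields O(r).
Premise 4 does not contribute to this derivation.
So O(r) holds, i.e. F(~r). The claim follows.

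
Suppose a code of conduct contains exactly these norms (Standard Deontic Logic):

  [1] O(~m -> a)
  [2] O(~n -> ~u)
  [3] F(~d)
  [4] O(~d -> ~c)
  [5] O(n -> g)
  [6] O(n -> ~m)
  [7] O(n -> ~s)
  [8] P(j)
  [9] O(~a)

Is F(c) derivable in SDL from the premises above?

No

Premise 4 is O(~d -> ~c), but O(~d) is not derivable from the premises, so it does not yield O(~c).
No other premise forces O(~c). An ideal world satisfying every premise can still have c true, so F(c) is not derivable.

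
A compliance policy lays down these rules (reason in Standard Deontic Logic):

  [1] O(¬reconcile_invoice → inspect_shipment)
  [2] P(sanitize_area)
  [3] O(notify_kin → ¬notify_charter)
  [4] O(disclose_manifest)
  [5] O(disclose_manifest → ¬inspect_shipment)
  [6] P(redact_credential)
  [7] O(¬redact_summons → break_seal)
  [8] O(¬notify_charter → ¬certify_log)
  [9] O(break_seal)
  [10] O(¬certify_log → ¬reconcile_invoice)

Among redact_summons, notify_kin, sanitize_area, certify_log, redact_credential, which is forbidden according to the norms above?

notify_kin

Premise 4 states O(disclose_manifest) outright.
Applying K to premise 5 (O(disclose_manifest → ¬inspect_shipment)) and O(disclose_manifest) yields O(¬inspect_shipment).
Premise 1, O(¬reconcile_invoice → inspect_shipment), contraposes to O(¬inspect_shipment → reconcile_invoice); with O(¬inspect_shipment) we get O(reconcile_invoice).
Premise 10 is O(¬certify_log → ¬reconcile_invoice); contrapositively O(reconcile_invoice → certify_log). Since O(reconcile_invoice) holds, K gives O(certify_log).
The contrapositive of premise 8 (O(¬notify_charter → ¬certify_log)) is O(certify_log → notify_charter), and O(certify_log) is already established, so O(notify_charter).
The contrapositive of premise 3 (O(notify_kin → ¬notify_charter)) is O(notify_charter → ¬notify_kin), and O(notify_charter) is already established, so O(¬notify_kin).
So O(¬notify_kin) holds, i.e. notify_kin is forbidden. None of the other listed options is forbidden under the premises.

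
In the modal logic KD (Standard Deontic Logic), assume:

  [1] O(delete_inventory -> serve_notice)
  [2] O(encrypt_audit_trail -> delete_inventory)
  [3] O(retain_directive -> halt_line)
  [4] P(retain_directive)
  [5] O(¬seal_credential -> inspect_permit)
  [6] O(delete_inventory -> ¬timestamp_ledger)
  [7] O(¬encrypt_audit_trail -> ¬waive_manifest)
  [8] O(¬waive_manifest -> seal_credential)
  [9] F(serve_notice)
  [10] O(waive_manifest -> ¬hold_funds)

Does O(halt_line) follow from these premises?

Premise 3 is O(retain_directive -> halt_line), but O(retain_directive) is not derivable from the premises (the permission P(retain_directive) asserts only ¬O(¬retain_directive), not O(retain_directive)), so it does not yield O(halt_line).
No other premise forces O(halt_line). An ideal world satisfying every premise can still have halt_line false, so O(halt_line) is not derivable.

No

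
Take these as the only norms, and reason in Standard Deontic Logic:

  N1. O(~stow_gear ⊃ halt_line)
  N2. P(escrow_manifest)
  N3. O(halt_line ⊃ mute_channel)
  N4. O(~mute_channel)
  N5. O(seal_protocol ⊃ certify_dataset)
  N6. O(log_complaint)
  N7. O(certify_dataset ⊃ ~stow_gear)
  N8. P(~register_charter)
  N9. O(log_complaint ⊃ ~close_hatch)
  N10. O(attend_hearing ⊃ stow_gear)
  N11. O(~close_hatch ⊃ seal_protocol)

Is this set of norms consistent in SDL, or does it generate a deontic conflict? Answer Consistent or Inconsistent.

Premise 4 gives O(~mute_channel).
Premise 3 is O(halt_line ⊃ mute_channel); contrapositively O(~mute_channel ⊃ ~halt_line). Since O(~mute_channel) holds, K gives O(~halt_line).
Premise 1, O(~stow_gear ⊃ halt_line), contraposes to O(~halt_line ⊃ stow_gear); with O(~halt_line) we get O(stow_gear).
Premise 7, O(certify_dataset ⊃ ~stow_gear), contraposes to O(stow_gear ⊃ ~certify_dataset); with O(stow_gear) we get O(~certify_dataset).
The contrapositive of premise 5 (O(seal_protocol ⊃ certify_dataset)) is O(~certify_dataset ⊃ ~seal_protocol), and O(~certify_dataset) is already established, so O(~seal_protocol).
Premise 11 is O(~close_hatch ⊃ seal_protocol); contrapositively O(~seal_protocol ⊃ close_hatch). Since O(~seal_protocol) holds, K gives O(close_hatch).
Premise 9 is O(log_complaint ⊃ ~close_hatch); contrapositively O(close_hatch ⊃ ~log_complaint). Since O(close_hatch) holds, K gives O(~log_complaint).
Yet premise 6 states O(log_complaint).
We now have both O(~log_complaint) and O(log_complaint) — log_complaint is simultaneously obligatory and forbidden, violating the D-axiom.

Inconsistent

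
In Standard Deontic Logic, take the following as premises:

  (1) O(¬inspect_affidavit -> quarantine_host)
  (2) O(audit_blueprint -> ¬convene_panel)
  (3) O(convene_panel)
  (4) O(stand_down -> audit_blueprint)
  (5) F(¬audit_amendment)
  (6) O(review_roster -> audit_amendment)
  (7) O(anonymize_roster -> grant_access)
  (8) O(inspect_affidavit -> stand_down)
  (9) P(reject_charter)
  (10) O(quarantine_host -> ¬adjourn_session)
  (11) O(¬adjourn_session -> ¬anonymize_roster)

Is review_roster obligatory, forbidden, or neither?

Premise 6 is O(review_roster -> audit_amendment); even if O(audit_amendment) held, inferring O(review_roster) would be affirming the consequent — invalid.
No premise or chain of K-axiom applications forces O(review_roster), and none forces O(¬review_roster). So review_roster is neither obligatory nor forbidden under these norms.

Neither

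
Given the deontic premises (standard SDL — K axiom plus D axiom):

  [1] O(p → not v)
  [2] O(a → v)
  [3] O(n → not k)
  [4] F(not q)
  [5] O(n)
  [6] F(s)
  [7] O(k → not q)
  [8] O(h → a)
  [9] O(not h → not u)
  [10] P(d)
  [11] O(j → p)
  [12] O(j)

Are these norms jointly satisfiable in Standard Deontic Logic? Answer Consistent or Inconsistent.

Consistent

Premise 7 is O(k → not q), but O(k) is not derivable from the premises, so it does not yield O(not q).
So O(not q) is not derivable, and the apparent clash with O(q) does not arise.
A world satisfying every obligation exists (e.g. a=false, d=false, h=false, j=true, k=false, n=true, p=true, q=true, s=false, u=false, v=false); no atom is both obligatory and forbidden, so the set is consistent.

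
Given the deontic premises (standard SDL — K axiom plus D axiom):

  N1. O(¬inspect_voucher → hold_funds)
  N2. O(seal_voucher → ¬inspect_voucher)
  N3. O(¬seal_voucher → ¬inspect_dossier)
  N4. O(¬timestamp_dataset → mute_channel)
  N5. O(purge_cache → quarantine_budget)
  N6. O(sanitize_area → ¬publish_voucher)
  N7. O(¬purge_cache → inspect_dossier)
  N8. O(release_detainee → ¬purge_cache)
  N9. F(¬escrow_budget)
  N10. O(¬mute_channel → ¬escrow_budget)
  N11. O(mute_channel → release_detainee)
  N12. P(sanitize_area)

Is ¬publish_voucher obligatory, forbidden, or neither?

Premise 6 is O(sanitize_area → ¬publish_voucher), but O(sanitize_area) is not derivable from the premises (the permission P(sanitize_area) asserts only ¬O(¬sanitize_area), not O(sanitize_area)), so it does not yield O(¬publish_voucher).
No premise or chain of K-axiom applications forces O(¬publish_voucher), and none forces O(publish_voucher). So ¬publish_voucher is neither obligatory nor forbidden under these norms.

Neither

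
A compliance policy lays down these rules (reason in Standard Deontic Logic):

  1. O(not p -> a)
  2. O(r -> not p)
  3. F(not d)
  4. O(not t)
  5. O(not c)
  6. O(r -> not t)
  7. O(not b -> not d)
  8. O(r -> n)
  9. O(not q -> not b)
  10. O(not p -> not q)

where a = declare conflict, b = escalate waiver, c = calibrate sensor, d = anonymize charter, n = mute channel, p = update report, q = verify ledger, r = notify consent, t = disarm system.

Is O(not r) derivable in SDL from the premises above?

Yes

Premise 3, F(not d), is equivalent to O(d).
Premise 7, O(not b -> not d), contraposes to O(d -> b); with O(d) we get O(b).
Premise 9 is O(not q -> not b); contrapositively O(b -> q). Since O(b) holds, K gives O(q).
Premise 10 is O(not p -> not q); contrapositively O(q -> p). Since O(q) holds, K gives O(p).
The contrapositive of premise 2 (O(r -> not p)) is O(p -> not r), and O(p) is already established, so O(not r).
Premises 1, 4, 5, 6, 8 do not contribute to this derivation.
So O(not r) follows.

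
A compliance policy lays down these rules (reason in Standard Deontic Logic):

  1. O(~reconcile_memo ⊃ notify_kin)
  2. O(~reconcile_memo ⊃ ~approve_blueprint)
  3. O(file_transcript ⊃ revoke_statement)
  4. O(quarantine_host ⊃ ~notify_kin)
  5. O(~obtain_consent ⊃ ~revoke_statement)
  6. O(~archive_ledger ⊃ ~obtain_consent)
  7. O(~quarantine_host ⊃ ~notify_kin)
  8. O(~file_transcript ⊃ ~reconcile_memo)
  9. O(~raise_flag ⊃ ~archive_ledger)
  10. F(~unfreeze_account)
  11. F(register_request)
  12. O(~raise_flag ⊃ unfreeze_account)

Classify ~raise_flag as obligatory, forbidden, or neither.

Premises 7 and 4 are O(~quarantine_host ⊃ ~notify_kin) and O(quarantine_host ⊃ ~notify_kin); every ideal world satisfies ~quarantine_host or quarantine_host, so in either case ~notify_kin holds — hence O(~notify_kin).
The contrapositive of premise 1 (O(~reconcile_memo ⊃ notify_kin)) is O(~notify_kin ⊃ reconcile_memo), and O(~notify_kin) is already established, so O(reconcile_memo).
Premise 8 is O(~file_transcript ⊃ ~reconcile_memo); contrapositively O(reconcile_memo ⊃ file_transcript). Since O(reconcile_memo) holds, K gives O(file_transcript).
Premise 3 is O(file_transcript ⊃ revoke_statement); since O(file_transcript), deontic closure gives O(revoke_statement).
The contrapositive of premise 5 (O(~obtain_consent ⊃ ~revoke_statement)) is O(revoke_statement ⊃ obtain_consent), and O(revoke_statement) is already established, so O(obtain_consent).
Premise 6 is O(~archive_ledger ⊃ ~obtain_consent); contrapositively O(obtain_consent ⊃ archive_ledger). Since O(obtain_consent) holds, K gives O(archive_ledger).
The contrapositive of premise 9 (O(~raise_flag ⊃ ~archive_ledger)) is O(archive_ledger ⊃ raise_flag), and O(archive_ledger) is already established, so O(raise_flag).
Premises 2, 10, 11, 12 do not contribute to this derivation.
Thus O(raise_flag), which is F(~raise_flag): ~raise_flag is forbidden.

Forbidden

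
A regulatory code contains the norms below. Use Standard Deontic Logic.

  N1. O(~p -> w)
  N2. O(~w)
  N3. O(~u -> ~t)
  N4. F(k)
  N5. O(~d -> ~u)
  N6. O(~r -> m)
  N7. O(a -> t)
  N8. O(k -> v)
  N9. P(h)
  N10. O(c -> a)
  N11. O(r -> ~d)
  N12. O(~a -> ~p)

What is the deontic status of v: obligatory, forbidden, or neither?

Neither

Premise 8 is O(k -> v), but O(k) is not derivable from the premises, so it does not yield O(v).
No premise or chain of K-axiom applications forces O(v), and none forces O(~v). So v is neither obligatory nor forbidden under these norms.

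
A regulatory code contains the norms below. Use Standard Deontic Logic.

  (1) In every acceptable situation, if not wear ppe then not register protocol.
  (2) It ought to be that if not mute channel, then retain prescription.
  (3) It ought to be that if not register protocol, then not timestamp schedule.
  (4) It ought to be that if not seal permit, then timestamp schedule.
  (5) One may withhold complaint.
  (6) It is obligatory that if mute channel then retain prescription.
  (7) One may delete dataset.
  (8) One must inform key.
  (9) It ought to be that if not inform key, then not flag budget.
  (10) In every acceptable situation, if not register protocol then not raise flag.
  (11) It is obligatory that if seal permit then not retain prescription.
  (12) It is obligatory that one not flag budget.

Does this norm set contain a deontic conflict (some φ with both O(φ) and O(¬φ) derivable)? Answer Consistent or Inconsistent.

Consistent

Premise 9 is O(¬inform_key → ¬flag_budget); even if O(¬flag_budget) held, inferring O(¬inform_key) would be affirming the consequent — invalid.
So O(¬inform_key) is not derivable, and the apparent clash with O(inform_key) does not arise.
A world satisfying every obligation exists (e.g. delete_dataset=false, flag_budget=false, inform_key=true, mute_channel=false, raise_flag=false, register_protocol=true, retain_prescription=true, seal_permit=false, timestamp_schedule=true, wear_ppe=true, withhold_complaint=false); no atom is both obligatory and forbidden, so the set is consistent.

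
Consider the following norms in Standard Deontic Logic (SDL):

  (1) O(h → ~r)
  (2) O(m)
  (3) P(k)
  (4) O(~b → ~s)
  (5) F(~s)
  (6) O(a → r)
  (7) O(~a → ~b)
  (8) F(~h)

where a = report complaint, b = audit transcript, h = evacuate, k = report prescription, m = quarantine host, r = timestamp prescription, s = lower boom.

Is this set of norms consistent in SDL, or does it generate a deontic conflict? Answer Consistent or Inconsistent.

Inconsistent

Premise 5, F(~s), is equivalent to O(s).
Premise 4, O(~b → ~s), contraposes to O(s → b); with O(s) we get O(b).
Premise 7, O(~a → ~b), contraposes to O(b → a); with O(b) we get O(a).
Premise 6 is O(a → r); since O(a), deontic closure gives O(r).
Premise 1, O(h → ~r), contraposes to O(r → ~h); with O(r) we get O(~h).
But premise 8, F(~h), means O(h).
We now have both O(~h) and O(h) — h is simultaneously obligatory and forbidden, violating the D-axiom.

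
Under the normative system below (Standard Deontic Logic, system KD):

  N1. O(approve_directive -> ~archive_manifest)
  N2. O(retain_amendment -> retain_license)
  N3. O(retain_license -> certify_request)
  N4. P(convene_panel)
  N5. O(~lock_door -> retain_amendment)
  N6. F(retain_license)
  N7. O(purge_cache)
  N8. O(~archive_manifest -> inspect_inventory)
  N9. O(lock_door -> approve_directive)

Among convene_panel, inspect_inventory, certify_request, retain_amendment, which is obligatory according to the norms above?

Premise 6 is F(retain_license), i.e. O(~retain_license).
The contrapositive of premise 2 (O(retain_amendment -> retain_license)) is O(~retain_license -> ~retain_amendment), and O(~retain_license) is already established, so O(~retain_amendment).
Premise 5 is O(~lock_door -> retain_amendment); contrapositively O(~retain_amendment -> lock_door). Since O(~retain_amendment) holds, K gives O(lock_door).
From O(lock_door) and premise 9, O(lock_door -> approve_directive), we obtain O(approve_directive).
From O(approve_directive) and premise 1, O(approve_directive -> ~archive_manifest), we obtain O(~archive_manifest).
Premise 8 is O(~archive_manifest -> inspect_inventory); since O(~archive_manifest), deontic closure gives O(inspect_inventory).
So O(inspect_inventory) holds — inspect_inventory is obligatory. None of the other listed options is made obligatory by any chain of premises.

inspect_inventory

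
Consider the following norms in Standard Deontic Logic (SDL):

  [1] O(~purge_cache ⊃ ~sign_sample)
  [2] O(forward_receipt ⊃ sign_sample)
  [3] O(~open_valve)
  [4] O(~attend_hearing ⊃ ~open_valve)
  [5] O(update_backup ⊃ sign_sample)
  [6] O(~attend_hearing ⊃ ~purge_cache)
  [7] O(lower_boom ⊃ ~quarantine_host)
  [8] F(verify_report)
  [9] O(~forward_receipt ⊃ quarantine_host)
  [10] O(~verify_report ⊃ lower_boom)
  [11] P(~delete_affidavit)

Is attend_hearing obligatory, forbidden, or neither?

F(verify_report) at premise 8 means O(~verify_report).
From O(~verify_report) and premise 10, O(~verify_report ⊃ lower_boom), we obtain O(lower_boom).
Applying K to premise 7 (O(lower_boom ⊃ ~quarantine_host)) and O(lower_boom) yields O(~quarantine_host).
The contrapositive of premise 9 (O(~forward_receipt ⊃ quarantine_host)) is O(~quarantine_host ⊃ forward_receipt), and O(~quarantine_host) is already established, so O(forward_receipt).
Premise 2 is O(forward_receipt ⊃ sign_sample); since O(forward_receipt), deontic closure gives O(sign_sample).
Premise 1, O(~purge_cache ⊃ ~sign_sample), contraposes to O(sign_sample ⊃ purge_cache); with O(sign_sample) we get O(purge_cache).
The contrapositive of premise 6 (O(~attend_hearing ⊃ ~purge_cache)) is O(purge_cache ⊃ attend_hearing), and O(purge_cache) is already established, so O(attend_hearing).
Premises 3, 4, 5, 11 do not contribute to this derivation.
Hence attend_hearing is obligatory.

Obligatory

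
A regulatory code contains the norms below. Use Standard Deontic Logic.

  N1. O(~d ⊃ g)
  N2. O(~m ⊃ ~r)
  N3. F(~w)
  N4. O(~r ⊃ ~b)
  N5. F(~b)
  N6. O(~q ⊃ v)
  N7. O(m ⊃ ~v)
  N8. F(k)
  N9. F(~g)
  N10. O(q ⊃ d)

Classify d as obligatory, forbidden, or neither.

Obligatory

F(~b) at premise 5 means O(b).
The contrapositive of premise 4 (O(~r ⊃ ~b)) is O(b ⊃ r), and O(b) is already established, so O(r).
Premise 2, O(~m ⊃ ~r), contraposes to O(r ⊃ m); with O(r) we get O(m).
From O(m) and premise 7, O(m ⊃ ~v), we obtain O(~v).
The contrapositive of premise 6 (O(~q ⊃ v)) is O(~v ⊃ q), and O(~v) is already established, so O(q).
With premise 10, O(q ⊃ d), the K-axiom yields O(d).
Premises 1, 3, 8, 9 do not contribute to this derivation.
Hence d is obligatory.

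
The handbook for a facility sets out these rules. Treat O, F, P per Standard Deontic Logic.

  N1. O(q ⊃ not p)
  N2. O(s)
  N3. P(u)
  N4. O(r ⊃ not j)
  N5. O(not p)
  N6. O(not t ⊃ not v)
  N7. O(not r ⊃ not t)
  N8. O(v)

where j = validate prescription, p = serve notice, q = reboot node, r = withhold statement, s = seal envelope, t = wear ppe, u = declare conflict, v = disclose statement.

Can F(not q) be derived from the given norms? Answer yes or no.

Premise 1 is O(q ⊃ not p); even if O(not p) held, inferring O(q) would be affirming the consequent — invalid.
No other premise forces O(q). An ideal world satisfying every premise can still have not q true, so F(not q) is not derivable.

No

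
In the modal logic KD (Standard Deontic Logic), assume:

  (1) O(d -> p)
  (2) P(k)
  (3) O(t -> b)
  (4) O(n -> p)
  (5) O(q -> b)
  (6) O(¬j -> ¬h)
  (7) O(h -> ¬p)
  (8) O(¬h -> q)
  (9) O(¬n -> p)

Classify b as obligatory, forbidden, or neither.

Obligatory

Premises 4 and 9 cover both cases: O(n -> p) and O(¬n -> p). Since n ∨ ¬n is a tautology, O(p) follows.
The contrapositive of premise 7 (O(h -> ¬p)) is O(p -> ¬h), and O(p) is already established, so O(¬h).
From O(¬h) and premise 8, O(¬h -> q), we obtain O(q).
Premise 5 is O(q -> b); since O(q), deontic closure gives O(b).
Premises 1, 2, 3, 6 do not contribute to this derivation.
Hence b is obligatory.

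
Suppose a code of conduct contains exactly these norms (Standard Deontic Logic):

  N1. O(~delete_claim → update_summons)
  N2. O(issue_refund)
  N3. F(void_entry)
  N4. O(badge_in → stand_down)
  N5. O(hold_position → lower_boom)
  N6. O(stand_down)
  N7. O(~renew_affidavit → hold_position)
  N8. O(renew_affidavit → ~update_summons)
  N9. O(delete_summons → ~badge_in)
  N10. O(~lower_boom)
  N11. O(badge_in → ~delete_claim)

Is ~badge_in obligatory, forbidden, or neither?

From premise 10 we have O(~lower_boom).
Premise 5 is O(hold_position → lower_boom); contrapositively O(~lower_boom → ~hold_position). Since O(~lower_boom) holds, K gives O(~hold_position).
Premise 7 is O(~renew_affidavit → hold_position); contrapositively O(~hold_position → renew_affidavit). Since O(~hold_position) holds, K gives O(renew_affidavit).
From O(renew_affidavit) and premise 8, O(renew_affidavit → ~update_summons), we obtain O(~update_summons).
Premise 1, O(~delete_claim → update_summons), contraposes to O(~update_summons → delete_claim); with O(~update_summons) we get O(delete_claim).
The contrapositive of premise 11 (O(badge_in → ~delete_claim)) is O(delete_claim → ~badge_in), and O(delete_claim) is already established, so O(~badge_in).
Premises 2, 3, 4, 6, 9 do not contribute to this derivation.
Hence ~badge_in is obligatory.

Obligatory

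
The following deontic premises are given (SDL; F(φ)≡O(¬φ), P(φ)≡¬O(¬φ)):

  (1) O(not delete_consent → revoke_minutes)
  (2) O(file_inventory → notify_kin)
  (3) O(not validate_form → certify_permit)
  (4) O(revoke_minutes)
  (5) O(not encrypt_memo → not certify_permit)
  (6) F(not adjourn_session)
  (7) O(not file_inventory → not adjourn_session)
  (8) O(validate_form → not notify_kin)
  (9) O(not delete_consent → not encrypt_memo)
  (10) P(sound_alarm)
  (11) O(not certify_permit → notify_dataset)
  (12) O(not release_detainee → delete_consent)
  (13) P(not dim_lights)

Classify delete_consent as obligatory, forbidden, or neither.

Premise 6 is F(not adjourn_session), i.e. O(adjourn_session).
Premise 7, O(not file_inventory → not adjourn_session), contraposes to O(adjourn_session → file_inventory); with O(adjourn_session) we get O(file_inventory).
With premise 2, O(file_inventory → notify_kin), the K-axiom yields O(notify_kin).
The contrapositive of premise 8 (O(validate_form → not notify_kin)) is O(notify_kin → not validate_form), and O(notify_kin) is already established, so O(not validate_form).
Premise 3 is O(not validate_form → certify_permit); since O(not validate_form), deontic closure gives O(certify_permit).
The contrapositive of premise 5 (O(not encrypt_memo → not certify_permit)) is O(certify_permit → encrypt_memo), and O(certify_permit) is already established, so O(encrypt_memo).
Premise 9 is O(not delete_consent → not encrypt_memo); contrapositively O(encrypt_memo → delete_consent). Since O(encrypt_memo) holds, K gives O(delete_consent).
Premises 1, 4, 10, 11, 12, 13 do not contribute to this derivation.
Hence delete_consent is obligatory.

Obligatory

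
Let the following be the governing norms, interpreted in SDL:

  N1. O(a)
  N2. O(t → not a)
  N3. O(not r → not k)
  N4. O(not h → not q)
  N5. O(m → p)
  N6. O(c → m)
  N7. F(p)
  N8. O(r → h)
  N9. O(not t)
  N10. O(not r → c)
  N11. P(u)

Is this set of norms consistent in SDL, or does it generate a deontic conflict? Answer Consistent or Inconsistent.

Premise 2 is O(t → not a), but O(t) is not derivable from the premises, so it does not yield O(not a).
So O(not a) is not derivable, and the apparent clash with O(a) does not arise.
A world satisfying every obligation exists (e.g. a=true, c=false, h=true, k=false, m=false, p=false, q=false, r=true, t=false, u=false); no atom is both obligatory and forbidden, so the set is consistent.

Consistent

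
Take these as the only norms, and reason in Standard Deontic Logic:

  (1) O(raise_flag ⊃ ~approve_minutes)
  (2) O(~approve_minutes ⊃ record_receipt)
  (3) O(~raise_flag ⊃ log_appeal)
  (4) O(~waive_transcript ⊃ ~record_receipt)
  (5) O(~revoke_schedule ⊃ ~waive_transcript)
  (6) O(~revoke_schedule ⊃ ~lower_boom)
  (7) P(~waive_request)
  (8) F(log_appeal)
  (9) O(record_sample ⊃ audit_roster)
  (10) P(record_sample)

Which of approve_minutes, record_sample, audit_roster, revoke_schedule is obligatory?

Premise 8, F(log_appeal), is equivalent to O(~log_appeal).
The contrapositive of premise 3 (O(~raise_flag ⊃ log_appeal)) is O(~log_appeal ⊃ raise_flag), and O(~log_appeal) is already established, so O(raise_flag).
Premise 1 is O(raise_flag ⊃ ~approve_minutes); since O(raise_flag), deontic closure gives O(~approve_minutes).
Applying K to premise 2 (O(~approve_minutes ⊃ record_receipt)) and O(~approve_minutes) yields O(record_receipt).
Premise 4 is O(~waive_transcript ⊃ ~record_receipt); contrapositively O(record_receipt ⊃ waive_transcript). Since O(record_receipt) holds, K gives O(waive_transcript).
The contrapositive of premise 5 (O(~revoke_schedule ⊃ ~waive_transcript)) is O(waive_transcript ⊃ revoke_schedule), and O(waive_transcript) is already established, so O(revoke_schedule).
So O(revoke_schedule) holds — revoke_schedule is obligatory. None of the other listed options is made obligatory by any chain of premises.

revoke_schedule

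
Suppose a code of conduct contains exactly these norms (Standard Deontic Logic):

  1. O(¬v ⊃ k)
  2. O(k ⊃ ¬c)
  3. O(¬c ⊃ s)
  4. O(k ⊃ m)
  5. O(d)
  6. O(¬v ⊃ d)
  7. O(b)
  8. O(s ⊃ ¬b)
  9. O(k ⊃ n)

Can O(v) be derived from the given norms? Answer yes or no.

Premise 7 states O(b) outright.
Premise 8 is O(s ⊃ ¬b); contrapositively O(b ⊃ ¬s). Since O(b) holds, K gives O(¬s).
Premise 3, O(¬c ⊃ s), contraposes to O(¬s ⊃ c); with O(¬s) we get O(c).
The contrapositive of premise 2 (O(k ⊃ ¬c)) is O(c ⊃ ¬k), and O(c) is already established, so O(¬k).
The contrapositive of premise 1 (O(¬v ⊃ k)) is O(¬k ⊃ v), and O(¬k) is already established, so O(v).
Premises 4, 5, 6, 9 do not contribute to this derivation.
So O(v) follows.

Yes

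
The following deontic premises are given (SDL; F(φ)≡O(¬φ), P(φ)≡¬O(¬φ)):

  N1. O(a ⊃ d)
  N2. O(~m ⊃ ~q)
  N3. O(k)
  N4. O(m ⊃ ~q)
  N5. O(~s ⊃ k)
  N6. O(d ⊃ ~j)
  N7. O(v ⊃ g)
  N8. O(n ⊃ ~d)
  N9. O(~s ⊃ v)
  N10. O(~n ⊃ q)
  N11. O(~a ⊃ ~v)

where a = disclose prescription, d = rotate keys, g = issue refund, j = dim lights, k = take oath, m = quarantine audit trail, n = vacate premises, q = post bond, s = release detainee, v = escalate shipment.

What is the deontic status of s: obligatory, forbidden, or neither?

Premises 2 and 4 cover both cases: O(~m ⊃ ~q) and O(m ⊃ ~q). Since ~m ∨ m is a tautology, O(~q) follows.
Premise 10, O(~n ⊃ q), contraposes to O(~q ⊃ n); with O(~q) we get O(n).
Premise 8 is O(n ⊃ ~d); since O(n), deontic closure gives O(~d).
Premise 1 is O(a ⊃ d); contrapositively O(~d ⊃ ~a). Since O(~d) holds, K gives O(~a).
With premise 11, O(~a ⊃ ~v), the K-axiom yields O(~v).
Premise 9 is O(~s ⊃ v); contrapositively O(~v ⊃ s). Since O(~v) holds, K gives O(s).
Premises 3, 5, 6, 7 do not contribute to this derivation.
Hence s is obligatory.

Obligatory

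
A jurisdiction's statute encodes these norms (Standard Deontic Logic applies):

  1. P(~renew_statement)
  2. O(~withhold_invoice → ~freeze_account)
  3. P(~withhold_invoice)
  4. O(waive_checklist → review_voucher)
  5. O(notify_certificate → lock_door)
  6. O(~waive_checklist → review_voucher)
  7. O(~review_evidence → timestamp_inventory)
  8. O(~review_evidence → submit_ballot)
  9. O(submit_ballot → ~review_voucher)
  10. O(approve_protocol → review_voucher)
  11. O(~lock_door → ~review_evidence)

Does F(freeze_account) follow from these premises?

Premise 2 is O(~withhold_invoice → ~freeze_account), but O(~withhold_invoice) is not derivable from the premises (the permission P(~withhold_invoice) asserts only ~O(withhold_invoice), not O(~withhold_invoice)), so it does not yield O(~freeze_account).
No other premise forces O(~freeze_account). An ideal world satisfying every premise can still have freeze_account true, so F(freeze_account) is not derivable.

No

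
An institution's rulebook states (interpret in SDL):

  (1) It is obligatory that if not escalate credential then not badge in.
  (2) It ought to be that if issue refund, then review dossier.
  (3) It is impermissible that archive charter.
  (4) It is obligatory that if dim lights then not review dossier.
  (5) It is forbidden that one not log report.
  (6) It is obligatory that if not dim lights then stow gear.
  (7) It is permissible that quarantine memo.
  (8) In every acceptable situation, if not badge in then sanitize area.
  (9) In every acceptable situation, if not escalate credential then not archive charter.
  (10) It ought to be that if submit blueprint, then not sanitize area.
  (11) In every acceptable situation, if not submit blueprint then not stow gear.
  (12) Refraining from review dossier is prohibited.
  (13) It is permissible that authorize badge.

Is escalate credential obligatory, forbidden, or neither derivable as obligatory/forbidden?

F(¬review_dossier) at premise 12 means O(review_dossier).
The contrapositive of premise 4 (O(dim_lights → ¬review_dossier)) is O(review_dossier → ¬dim_lights), and O(review_dossier) is already established, so O(¬dim_lights).
Applying K to premise 6 (O(¬dim_lights → stow_gear)) and O(¬dim_lights) yields O(stow_gear).
Premise 11, O(¬submit_blueprint → ¬stow_gear), contraposes to O(stow_gear → submit_blueprint); with O(stow_gear) we get O(submit_blueprint).
With premise 10, O(submit_blueprint → ¬sanitize_area), the K-axiom yields O(¬sanitize_area).
The contrapositive of premise 8 (O(¬badge_in → sanitize_area)) is O(¬sanitize_area → badge_in), and O(¬sanitize_area) is already established, so O(badge_in).
The contrapositive of premise 1 (O(¬escalate_credential → ¬badge_in)) is O(badge_in → escalate_credential), and O(badge_in) is already established, so O(escalate_credential).
Premises 2, 3, 5, 7, 9, 13 do not contribute to this derivation.
Hence escalate_credential is obligatory.

Obligatory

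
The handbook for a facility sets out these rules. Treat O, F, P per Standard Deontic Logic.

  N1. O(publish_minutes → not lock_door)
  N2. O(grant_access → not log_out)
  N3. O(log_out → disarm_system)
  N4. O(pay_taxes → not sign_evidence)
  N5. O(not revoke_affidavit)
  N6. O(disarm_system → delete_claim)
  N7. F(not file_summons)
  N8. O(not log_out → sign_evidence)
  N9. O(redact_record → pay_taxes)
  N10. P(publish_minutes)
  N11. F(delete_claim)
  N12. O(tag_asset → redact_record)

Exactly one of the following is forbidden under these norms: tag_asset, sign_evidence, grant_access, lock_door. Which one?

Premise 11, F(delete_claim), is equivalent to O(not delete_claim).
The contrapositive of premise 6 (O(disarm_system → delete_claim)) is O(not delete_claim → not disarm_system), and O(not delete_claim) is already established, so O(not disarm_system).
Premise 3 is O(log_out → disarm_system); contrapositively O(not disarm_system → not log_out). Since O(not disarm_system) holds, K gives O(not log_out).
From O(not log_out) and premise 8, O(not log_out → sign_evidence), we obtain O(sign_evidence).
Premise 4, O(pay_taxes → not sign_evidence), contraposes to O(sign_evidence → not pay_taxes); with O(sign_evidence) we get O(not pay_taxes).
The contrapositive of premise 9 (O(redact_record → pay_taxes)) is O(not pay_taxes → not redact_record), and O(not pay_taxes) is already established, so O(not redact_record).
The contrapositive of premise 12 (O(tag_asset → redact_record)) is O(not redact_record → not tag_asset), and O(not redact_record) is already established, so O(not tag_asset).
So O(not tag_asset) holds, i.e. tag_asset is forbidden. None of the other listed options is forbidden under the premises.

tag_asset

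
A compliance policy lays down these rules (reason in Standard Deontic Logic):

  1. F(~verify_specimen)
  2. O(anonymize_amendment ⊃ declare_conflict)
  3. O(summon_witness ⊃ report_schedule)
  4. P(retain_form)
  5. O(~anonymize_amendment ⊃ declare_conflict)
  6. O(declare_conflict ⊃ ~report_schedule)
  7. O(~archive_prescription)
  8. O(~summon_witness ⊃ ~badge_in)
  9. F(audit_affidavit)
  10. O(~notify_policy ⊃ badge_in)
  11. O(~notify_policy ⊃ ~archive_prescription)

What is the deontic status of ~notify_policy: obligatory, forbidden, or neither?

Forbidden

Premises 5 and 2 cover both cases: O(~anonymize_amendment ⊃ declare_conflict) and O(anonymize_amendment ⊃ declare_conflict). Since ~anonymize_amendment ∨ anonymize_amendment is a tautology, O(declare_conflict) follows.
With premise 6, O(declare_conflict ⊃ ~report_schedule), the K-axiom yields O(~report_schedule).
Premise 3 is O(summon_witness ⊃ report_schedule); contrapositively O(~report_schedule ⊃ ~summon_witness). Since O(~report_schedule) holds, K gives O(~summon_witness).
With premise 8, O(~summon_witness ⊃ ~badge_in), the K-axiom yields O(~badge_in).
Premise 10 is O(~notify_policy ⊃ badge_in); contrapositively O(~badge_in ⊃ notify_policy). Since O(~badge_in) holds, K gives O(notify_policy).
Premises 1, 4, 7, 9, 11 do not contribute to this derivation.
Thus O(notify_policy), which is F(~notify_policy): ~notify_policy is forbidden.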